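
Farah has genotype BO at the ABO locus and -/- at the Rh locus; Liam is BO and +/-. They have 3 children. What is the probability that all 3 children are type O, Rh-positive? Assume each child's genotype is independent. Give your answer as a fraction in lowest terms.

ABO cross BO × BO → 1/4 O, 3/4 B.
Rh cross -/- × +/- → 1/2 Rh+, 1/2 Rh-; so P(type O, Rh-positive) = 1/4 × 1/2 = 1/8 per child.
All 3 independent: (1/8)^3 = 1/512.

1/512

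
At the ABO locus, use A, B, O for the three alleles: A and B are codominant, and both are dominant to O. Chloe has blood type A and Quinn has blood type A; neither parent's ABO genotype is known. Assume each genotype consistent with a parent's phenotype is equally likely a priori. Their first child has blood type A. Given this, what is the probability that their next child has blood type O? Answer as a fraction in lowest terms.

1/20

Possible genotypes: Chloe ∈ {AA, AO}; Quinn ∈ {AA, AO}.
Weight each parental genotype pair by prior × P(type-A child):
  AA × AA: posterior weight 4/15; P(next child type O) = 0.
  AA × AO: posterior weight 4/15; P(next child type O) = 0.
  AO × AA: posterior weight 4/15; P(next child type O) = 0.
  AO × AO: posterior weight 1/5; P(next child type O) = 1/4.
Weighted sum = 1/20.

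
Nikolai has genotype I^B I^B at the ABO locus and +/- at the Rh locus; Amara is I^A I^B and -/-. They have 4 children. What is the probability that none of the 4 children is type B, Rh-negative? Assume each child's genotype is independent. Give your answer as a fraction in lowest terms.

ABO cross I^B I^B × I^A I^B → 1/2 B, 1/2 AB.
Rh cross +/- × -/- → 1/2 Rh+, 1/2 Rh-; so P(type B, Rh-negative) = 1/2 × 1/2 = 1/4 per child.
P(not type B, Rh-negative) = 3/4 for one child; (3/4)^4 = 81/256.

81/256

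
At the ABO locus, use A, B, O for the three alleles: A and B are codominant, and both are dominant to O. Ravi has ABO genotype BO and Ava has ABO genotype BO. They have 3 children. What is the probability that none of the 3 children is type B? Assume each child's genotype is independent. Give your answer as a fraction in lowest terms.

ABO cross BO × BO → 1/4 O, 3/4 B.
So P(type B) = 3/4 per child.
P(not type B) = 1/4 for one child; (1/4)^3 = 1/64.

1/64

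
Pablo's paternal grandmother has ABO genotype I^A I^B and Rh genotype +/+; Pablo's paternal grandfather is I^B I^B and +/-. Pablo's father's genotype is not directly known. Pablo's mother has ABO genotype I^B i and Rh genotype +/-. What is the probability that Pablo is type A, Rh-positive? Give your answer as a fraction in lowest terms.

7/64

Pablo's father's ABO genotype from I^A I^B × I^B I^B: 1/2 I^A I^B, 1/2 I^B I^B.
Crossing each possibility with the mother I^B i and summing P(type A): 1/2·1/4 + 1/2·0 = 1/8.
Similarly for Rh via the father's Rh distribution: P(Rh+) = 7/8.
Independent loci: 1/8 × 7/8 = 7/64.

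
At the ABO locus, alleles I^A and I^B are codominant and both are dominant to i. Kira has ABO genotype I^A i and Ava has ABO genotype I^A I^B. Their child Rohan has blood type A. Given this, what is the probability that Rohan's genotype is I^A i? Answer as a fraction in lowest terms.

1/2

Cross I^A i × I^A I^B → 1/4 I^A I^A, 1/4 I^A I^B, 1/4 I^A i, 1/4 I^B i.
Type-A genotypes among offspring: I^A I^A (1/4), I^A i (1/4); total 1/2.
P(I^A i | type A) = (1/4) / (1/2) = 1/2.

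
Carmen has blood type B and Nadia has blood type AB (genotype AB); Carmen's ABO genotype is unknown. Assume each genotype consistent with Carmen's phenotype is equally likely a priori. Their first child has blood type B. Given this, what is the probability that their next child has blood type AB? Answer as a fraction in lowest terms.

3/8

Possible genotypes: Carmen ∈ {BB, BO}; Nadia ∈ {AB}.
Weight each parental genotype pair by prior × P(type-B child):
  BB × AB: posterior weight 1/2; P(next child type AB) = 1/2.
  BO × AB: posterior weight 1/2; P(next child type AB) = 1/4.
Weighted sum = 3/8.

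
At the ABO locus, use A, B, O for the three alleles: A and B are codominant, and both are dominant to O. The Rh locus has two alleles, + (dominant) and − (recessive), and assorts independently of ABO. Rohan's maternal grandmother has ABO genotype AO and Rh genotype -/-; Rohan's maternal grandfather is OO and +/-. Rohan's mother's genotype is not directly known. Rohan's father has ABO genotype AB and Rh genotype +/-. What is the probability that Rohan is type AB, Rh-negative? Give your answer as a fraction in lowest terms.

3/64

Rohan's mother's ABO genotype from AO × OO: 1/2 AO, 1/2 OO.
Crossing each possibility with the father AB and summing P(type AB): 1/2·1/4 + 1/2·0 = 1/8.
Similarly for Rh via the mother's Rh distribution: P(Rh-) = 3/8.
Independent loci: 1/8 × 3/8 = 3/64.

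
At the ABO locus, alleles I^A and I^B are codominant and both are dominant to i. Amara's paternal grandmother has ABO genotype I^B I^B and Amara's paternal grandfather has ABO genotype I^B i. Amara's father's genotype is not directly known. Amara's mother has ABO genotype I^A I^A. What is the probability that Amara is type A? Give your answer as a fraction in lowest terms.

Amara's father's ABO genotype from I^B I^B × I^B i: 1/2 I^B I^B, 1/2 I^B i.
Crossing each possibility with the mother I^A I^A and summing P(type A): 1/2·0 + 1/2·1/2 = 1/4.

1/4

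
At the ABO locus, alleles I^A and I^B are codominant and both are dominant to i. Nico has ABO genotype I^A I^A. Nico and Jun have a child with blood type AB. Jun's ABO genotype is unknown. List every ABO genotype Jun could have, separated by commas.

For each candidate genotype of Jun, check whether crossing it with I^A I^A can produce every observed child phenotype.
  I^A I^A → possible child types {A} ✗
  I^A I^B → possible child types {A, AB} ✓
  I^A i → possible child types {A} ✗
  I^B I^B → possible child types {AB} ✓
  I^B i → possible child types {A, AB} ✓
  i i → possible child types {A} ✗

I^A I^B, I^B I^B, I^B i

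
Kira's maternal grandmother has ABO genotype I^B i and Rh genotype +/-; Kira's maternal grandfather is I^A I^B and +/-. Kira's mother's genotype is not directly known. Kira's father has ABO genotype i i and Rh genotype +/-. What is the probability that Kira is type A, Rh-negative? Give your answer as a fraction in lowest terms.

1/16

Kira's mother's ABO genotype from I^B i × I^A I^B: 1/4 I^A I^B, 1/4 I^A i, 1/4 I^B I^B, 1/4 I^B i.
Crossing each possibility with the father i i and summing P(type A): 1/4·1/2 + 1/4·1/2 + 1/4·0 + 1/4·0 = 1/4.
Similarly for Rh via the mother's Rh distribution: P(Rh-) = 1/4.
Independent loci: 1/4 × 1/4 = 1/16.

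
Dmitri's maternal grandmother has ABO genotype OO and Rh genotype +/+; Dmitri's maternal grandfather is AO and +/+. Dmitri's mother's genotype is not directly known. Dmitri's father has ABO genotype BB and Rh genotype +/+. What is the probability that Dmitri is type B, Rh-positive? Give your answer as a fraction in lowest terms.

3/4

Dmitri's mother's ABO genotype from OO × AO: 1/2 AO, 1/2 OO.
Crossing each possibility with the father BB and summing P(type B): 1/2·1/2 + 1/2·1 = 3/4.
Similarly for Rh via the mother's Rh distribution: P(Rh+) = 1.
Independent loci: 3/4 × 1 = 3/4.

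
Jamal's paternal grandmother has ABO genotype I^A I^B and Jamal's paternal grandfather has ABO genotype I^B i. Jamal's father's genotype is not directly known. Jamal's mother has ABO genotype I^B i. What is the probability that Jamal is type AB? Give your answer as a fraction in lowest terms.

1/8

Jamal's father's ABO genotype from I^A I^B × I^B i: 1/4 I^A I^B, 1/4 I^A i, 1/4 I^B I^B, 1/4 I^B i.
Crossing each possibility with the mother I^B i and summing P(type AB): 1/4·1/4 + 1/4·1/4 + 1/4·0 + 1/4·0 = 1/8.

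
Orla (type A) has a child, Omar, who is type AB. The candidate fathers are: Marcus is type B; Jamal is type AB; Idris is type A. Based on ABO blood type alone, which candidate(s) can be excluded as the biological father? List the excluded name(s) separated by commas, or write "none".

A candidate is excluded only if no genotype consistent with his phenotype could produce a type AB child with a type A mother.
Idris (type A): no genotype consistent with that phenotype can produce a type-AB child with a type-A mother.

Idris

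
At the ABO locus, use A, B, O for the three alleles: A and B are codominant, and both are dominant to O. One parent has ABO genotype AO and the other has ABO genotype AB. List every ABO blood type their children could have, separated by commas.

A, B, AB

Gametes from AO × AB give offspring ABO genotypes AA, AB, AO, BO, i.e. phenotypes A, B, AB.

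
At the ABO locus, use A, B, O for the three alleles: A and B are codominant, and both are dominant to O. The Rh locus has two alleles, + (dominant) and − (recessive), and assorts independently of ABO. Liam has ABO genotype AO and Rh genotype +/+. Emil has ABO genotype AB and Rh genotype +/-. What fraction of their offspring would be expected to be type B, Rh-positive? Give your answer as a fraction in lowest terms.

ABO cross AO × AB → offspring phenotypes: 1/2 A, 1/4 B, 1/4 AB.
Rh cross +/+ × +/- → 1 Rh+.
Independent loci: P(type B, Rh-positive) = 1/4 × 1 = 1/4.

1/4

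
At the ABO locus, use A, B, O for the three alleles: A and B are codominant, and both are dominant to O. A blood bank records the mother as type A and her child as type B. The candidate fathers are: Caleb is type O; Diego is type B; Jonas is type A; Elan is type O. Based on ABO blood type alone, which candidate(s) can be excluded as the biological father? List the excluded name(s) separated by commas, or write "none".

Caleb, Jonas, Elan

A candidate is excluded only if no genotype consistent with his phenotype could produce a type B child with a type A mother.
Caleb (type O): no genotype consistent with that phenotype can produce a type-B child with a type-A mother.
Jonas (type A): no genotype consistent with that phenotype can produce a type-B child with a type-A mother.
Elan (type O): no genotype consistent with that phenotype can produce a type-B child with a type-A mother.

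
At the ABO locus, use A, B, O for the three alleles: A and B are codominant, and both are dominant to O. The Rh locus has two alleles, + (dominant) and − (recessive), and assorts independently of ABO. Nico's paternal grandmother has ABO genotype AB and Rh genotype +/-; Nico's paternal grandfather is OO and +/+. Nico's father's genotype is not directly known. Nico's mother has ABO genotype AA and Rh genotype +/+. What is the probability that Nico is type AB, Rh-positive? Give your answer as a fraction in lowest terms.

Nico's father's ABO genotype from AB × OO: 1/2 AO, 1/2 BO.
Crossing each possibility with the mother AA and summing P(type AB): 1/2·0 + 1/2·1/2 = 1/4.
Similarly for Rh via the father's Rh distribution: P(Rh+) = 1.
Independent loci: 1/4 × 1 = 1/4.

1/4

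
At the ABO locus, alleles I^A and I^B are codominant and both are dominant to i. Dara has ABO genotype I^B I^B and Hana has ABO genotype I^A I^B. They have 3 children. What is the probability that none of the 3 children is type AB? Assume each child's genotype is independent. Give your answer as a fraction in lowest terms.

ABO cross I^B I^B × I^A I^B → 1/2 B, 1/2 AB.
So P(type AB) = 1/2 per child.
P(not type AB) = 1/2 for one child; (1/2)^3 = 1/8.

1/8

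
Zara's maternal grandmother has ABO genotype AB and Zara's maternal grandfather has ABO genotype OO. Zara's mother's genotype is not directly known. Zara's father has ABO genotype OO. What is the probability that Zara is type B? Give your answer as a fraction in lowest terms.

Zara's mother's ABO genotype from AB × OO: 1/2 AO, 1/2 BO.
Crossing each possibility with the father OO and summing P(type B): 1/2·0 + 1/2·1/2 = 1/4.

1/4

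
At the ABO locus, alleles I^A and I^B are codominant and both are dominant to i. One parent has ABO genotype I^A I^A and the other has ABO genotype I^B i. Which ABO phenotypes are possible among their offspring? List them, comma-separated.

A, AB

Gametes from I^A I^A × I^B i give offspring ABO genotypes I^A I^B, I^A i, i.e. phenotypes A, AB.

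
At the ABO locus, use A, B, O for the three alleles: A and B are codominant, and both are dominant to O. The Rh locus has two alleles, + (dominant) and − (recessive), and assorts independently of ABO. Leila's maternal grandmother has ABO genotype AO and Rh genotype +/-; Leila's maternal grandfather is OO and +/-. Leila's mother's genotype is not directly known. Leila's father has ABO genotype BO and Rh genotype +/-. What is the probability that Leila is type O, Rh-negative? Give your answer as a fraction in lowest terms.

3/32

Leila's mother's ABO genotype from AO × OO: 1/2 AO, 1/2 OO.
Crossing each possibility with the father BO and summing P(type O): 1/2·1/4 + 1/2·1/2 = 3/8.
Similarly for Rh via the mother's Rh distribution: P(Rh-) = 1/4.
Independent loci: 3/8 × 1/4 = 3/32.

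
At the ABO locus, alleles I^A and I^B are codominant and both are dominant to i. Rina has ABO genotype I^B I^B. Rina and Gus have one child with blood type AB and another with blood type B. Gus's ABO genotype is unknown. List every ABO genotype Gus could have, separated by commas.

I^A I^B, I^A i

For each candidate genotype of Gus, check whether crossing it with I^B I^B can produce every observed child phenotype.
  I^A I^A → possible child types {AB} ✗
  I^A I^B → possible child types {B, AB} ✓
  I^A i → possible child types {B, AB} ✓
  I^B I^B → possible child types {B} ✗
  I^B i → possible child types {B} ✗
  i i → possible child types {B} ✗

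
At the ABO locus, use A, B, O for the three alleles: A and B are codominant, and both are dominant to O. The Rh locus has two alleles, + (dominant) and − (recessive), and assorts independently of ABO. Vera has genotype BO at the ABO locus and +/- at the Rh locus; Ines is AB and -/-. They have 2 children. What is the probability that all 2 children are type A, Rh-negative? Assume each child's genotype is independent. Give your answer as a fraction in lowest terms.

ABO cross BO × AB → 1/4 A, 1/2 B, 1/4 AB.
Rh cross +/- × -/- → 1/2 Rh+, 1/2 Rh-; so P(type A, Rh-negative) = 1/4 × 1/2 = 1/8 per child.
All 2 independent: (1/8)^2 = 1/64.

1/64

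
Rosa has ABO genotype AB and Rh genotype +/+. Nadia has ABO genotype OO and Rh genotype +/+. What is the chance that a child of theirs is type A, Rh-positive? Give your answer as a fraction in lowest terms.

ABO cross AB × OO → offspring phenotypes: 1/2 A, 1/2 B.
Rh cross +/+ × +/+ → 1 Rh+.
Independent loci: P(type A, Rh-positive) = 1/2 × 1 = 1/2.

1/2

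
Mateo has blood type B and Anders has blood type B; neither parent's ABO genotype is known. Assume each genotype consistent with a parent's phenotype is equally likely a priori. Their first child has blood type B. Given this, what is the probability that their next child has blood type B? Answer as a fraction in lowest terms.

Possible genotypes: Mateo ∈ {I^B I^B, I^B i}; Anders ∈ {I^B I^B, I^B i}.
Weight each parental genotype pair by prior × P(type-B child):
  I^B I^B × I^B I^B: posterior weight 4/15; P(next child type B) = 1.
  I^B I^B × I^B i: posterior weight 4/15; P(next child type B) = 1.
  I^B i × I^B I^B: posterior weight 4/15; P(next child type B) = 1.
  I^B i × I^B i: posterior weight 1/5; P(next child type B) = 3/4.
Weighted sum = 19/20.

19/20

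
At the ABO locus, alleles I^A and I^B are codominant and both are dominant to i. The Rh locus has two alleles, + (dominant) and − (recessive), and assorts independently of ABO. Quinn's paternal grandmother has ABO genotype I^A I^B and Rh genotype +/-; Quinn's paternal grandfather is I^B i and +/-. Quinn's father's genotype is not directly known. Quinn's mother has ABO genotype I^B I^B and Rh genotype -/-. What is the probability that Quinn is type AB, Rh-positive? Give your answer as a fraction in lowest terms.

Quinn's father's ABO genotype from I^A I^B × I^B i: 1/4 I^A I^B, 1/4 I^A i, 1/4 I^B I^B, 1/4 I^B i.
Crossing each possibility with the mother I^B I^B and summing P(type AB): 1/4·1/2 + 1/4·1/2 + 1/4·0 + 1/4·0 = 1/4.
Similarly for Rh via the father's Rh distribution: P(Rh+) = 1/2.
Independent loci: 1/4 × 1/2 = 1/8.

1/8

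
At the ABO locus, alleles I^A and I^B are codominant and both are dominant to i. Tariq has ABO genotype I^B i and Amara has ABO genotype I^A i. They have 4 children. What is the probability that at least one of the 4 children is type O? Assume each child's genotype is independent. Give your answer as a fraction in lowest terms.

ABO cross I^B i × I^A i → 1/4 O, 1/4 A, 1/4 B, 1/4 AB.
So P(type O) = 1/4 per child.
P(none) = (3/4)^4 = 81/256; P(at least one) = 1 − 81/256 = 175/256.

175/256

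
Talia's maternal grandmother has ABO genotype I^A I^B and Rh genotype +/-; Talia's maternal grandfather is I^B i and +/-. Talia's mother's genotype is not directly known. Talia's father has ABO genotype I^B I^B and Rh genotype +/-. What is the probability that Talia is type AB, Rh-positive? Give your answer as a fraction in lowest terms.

3/16

Talia's mother's ABO genotype from I^A I^B × I^B i: 1/4 I^A I^B, 1/4 I^A i, 1/4 I^B I^B, 1/4 I^B i.
Crossing each possibility with the father I^B I^B and summing P(type AB): 1/4·1/2 + 1/4·1/2 + 1/4·0 + 1/4·0 = 1/4.
Similarly for Rh via the mother's Rh distribution: P(Rh+) = 3/4.
Independent loci: 1/4 × 3/4 = 3/16.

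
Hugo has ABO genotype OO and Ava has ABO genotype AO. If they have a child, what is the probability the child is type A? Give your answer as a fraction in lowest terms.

1/2

ABO cross OO × AO → offspring phenotypes: 1/2 O, 1/2 A.
So P(type A) = 1/2.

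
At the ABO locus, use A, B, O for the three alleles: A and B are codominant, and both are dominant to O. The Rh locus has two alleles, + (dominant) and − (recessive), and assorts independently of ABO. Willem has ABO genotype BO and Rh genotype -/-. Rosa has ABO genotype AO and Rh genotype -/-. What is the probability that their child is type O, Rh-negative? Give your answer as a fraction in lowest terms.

ABO cross BO × AO → offspring phenotypes: 1/4 O, 1/4 A, 1/4 B, 1/4 AB.
Rh cross -/- × -/- → 1 Rh-.
Independent loci: P(type O, Rh-negative) = 1/4 × 1 = 1/4.

1/4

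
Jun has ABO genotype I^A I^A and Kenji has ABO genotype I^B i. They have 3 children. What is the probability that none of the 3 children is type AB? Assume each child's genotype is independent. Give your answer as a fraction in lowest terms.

ABO cross I^A I^A × I^B i → 1/2 A, 1/2 AB.
So P(type AB) = 1/2 per child.
P(not type AB) = 1/2 for one child; (1/2)^3 = 1/8.

1/8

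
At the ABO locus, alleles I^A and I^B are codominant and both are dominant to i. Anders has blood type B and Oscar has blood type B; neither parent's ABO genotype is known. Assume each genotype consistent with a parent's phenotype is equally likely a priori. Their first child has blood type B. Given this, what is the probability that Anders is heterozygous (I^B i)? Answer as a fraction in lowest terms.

7/15

Possible genotypes: Anders ∈ {I^B I^B, I^B i}; Oscar ∈ {I^B I^B, I^B i}.
Weight each parental genotype pair by prior × P(type-B child):
  I^B I^B × I^B I^B: posterior weight 4/15.
  I^B I^B × I^B i: posterior weight 4/15.
  I^B i × I^B I^B: posterior weight 4/15.
  I^B i × I^B i: posterior weight 1/5.
Sum the posterior weight over pairs where Anders is I^B i: 7/15.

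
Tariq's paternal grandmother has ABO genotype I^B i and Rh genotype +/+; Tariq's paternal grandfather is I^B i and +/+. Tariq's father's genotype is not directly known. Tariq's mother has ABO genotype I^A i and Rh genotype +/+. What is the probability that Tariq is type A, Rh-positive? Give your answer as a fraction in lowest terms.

1/4

Tariq's father's ABO genotype from I^B i × I^B i: 1/4 I^B I^B, 1/2 I^B i, 1/4 i i.
Crossing each possibility with the mother I^A i and summing P(type A): 1/4·0 + 1/2·1/4 + 1/4·1/2 = 1/4.
Similarly for Rh via the father's Rh distribution: P(Rh+) = 1.
Independent loci: 1/4 × 1 = 1/4.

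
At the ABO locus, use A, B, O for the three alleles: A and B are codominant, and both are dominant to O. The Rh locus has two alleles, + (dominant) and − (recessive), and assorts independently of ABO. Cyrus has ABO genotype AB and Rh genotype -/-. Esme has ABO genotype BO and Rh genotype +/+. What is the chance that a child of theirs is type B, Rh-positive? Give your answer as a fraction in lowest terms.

ABO cross AB × BO → offspring phenotypes: 1/4 A, 1/2 B, 1/4 AB.
Rh cross -/- × +/+ → 1 Rh+.
Independent loci: P(type B, Rh-positive) = 1/2 × 1 = 1/2.

1/2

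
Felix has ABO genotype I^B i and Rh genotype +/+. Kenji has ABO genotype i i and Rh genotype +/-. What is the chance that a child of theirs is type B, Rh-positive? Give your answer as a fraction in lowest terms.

ABO cross I^B i × i i → offspring phenotypes: 1/2 O, 1/2 B.
Rh cross +/+ × +/- → 1 Rh+.
Independent loci: P(type B, Rh-positive) = 1/2 × 1 = 1/2.

1/2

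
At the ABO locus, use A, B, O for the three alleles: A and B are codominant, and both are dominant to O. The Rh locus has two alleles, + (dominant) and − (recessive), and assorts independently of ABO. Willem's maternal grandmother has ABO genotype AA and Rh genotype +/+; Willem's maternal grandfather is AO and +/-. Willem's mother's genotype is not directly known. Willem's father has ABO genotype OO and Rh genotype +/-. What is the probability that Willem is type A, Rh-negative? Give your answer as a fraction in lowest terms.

3/32

Willem's mother's ABO genotype from AA × AO: 1/2 AA, 1/2 AO.
Crossing each possibility with the father OO and summing P(type A): 1/2·1 + 1/2·1/2 = 3/4.
Similarly for Rh via the mother's Rh distribution: P(Rh-) = 1/8.
Independent loci: 3/4 × 1/8 = 3/32.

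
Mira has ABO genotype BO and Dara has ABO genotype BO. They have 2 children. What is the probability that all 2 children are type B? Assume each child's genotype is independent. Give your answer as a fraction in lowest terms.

9/16

ABO cross BO × BO → 1/4 O, 3/4 B.
So P(type B) = 3/4 per child.
All 2 independent: (3/4)^2 = 9/16.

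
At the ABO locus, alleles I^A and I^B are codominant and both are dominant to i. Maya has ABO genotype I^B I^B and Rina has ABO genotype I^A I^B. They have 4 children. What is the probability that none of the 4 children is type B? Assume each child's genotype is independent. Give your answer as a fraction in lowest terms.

1/16

ABO cross I^B I^B × I^A I^B → 1/2 B, 1/2 AB.
So P(type B) = 1/2 per child.
P(not type B) = 1/2 for one child; (1/2)^4 = 1/16.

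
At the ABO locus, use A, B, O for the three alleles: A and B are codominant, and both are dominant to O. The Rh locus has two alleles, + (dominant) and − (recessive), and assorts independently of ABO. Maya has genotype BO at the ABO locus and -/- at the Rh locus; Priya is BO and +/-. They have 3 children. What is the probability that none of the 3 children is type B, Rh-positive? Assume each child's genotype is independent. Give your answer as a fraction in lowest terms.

ABO cross BO × BO → 1/4 O, 3/4 B.
Rh cross -/- × +/- → 1/2 Rh+, 1/2 Rh-; so P(type B, Rh-positive) = 3/4 × 1/2 = 3/8 per child.
P(not type B, Rh-positive) = 5/8 for one child; (5/8)^3 = 125/512.

125/512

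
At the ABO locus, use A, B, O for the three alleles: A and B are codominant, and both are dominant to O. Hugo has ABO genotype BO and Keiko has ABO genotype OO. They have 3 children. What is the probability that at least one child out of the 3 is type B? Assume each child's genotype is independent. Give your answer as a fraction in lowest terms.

ABO cross BO × OO → 1/2 O, 1/2 B.
So P(type B) = 1/2 per child.
P(none) = (1/2)^3 = 1/8; P(at least one) = 1 − 1/8 = 7/8.

7/8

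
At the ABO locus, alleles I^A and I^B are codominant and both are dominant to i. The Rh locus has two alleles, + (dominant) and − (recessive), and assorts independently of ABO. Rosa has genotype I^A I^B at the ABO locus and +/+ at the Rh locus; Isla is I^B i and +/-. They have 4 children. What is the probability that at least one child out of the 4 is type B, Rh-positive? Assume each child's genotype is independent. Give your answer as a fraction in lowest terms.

15/16

ABO cross I^A I^B × I^B i → 1/4 A, 1/2 B, 1/4 AB.
Rh cross +/+ × +/- → 1 Rh+; so P(type B, Rh-positive) = 1/2 × 1 = 1/2 per child.
P(none) = (1/2)^4 = 1/16; P(at least one) = 1 − 1/16 = 15/16.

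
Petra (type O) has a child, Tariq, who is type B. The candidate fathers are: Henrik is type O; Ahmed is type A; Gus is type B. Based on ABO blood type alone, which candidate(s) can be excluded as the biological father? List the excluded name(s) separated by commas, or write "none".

A candidate is excluded only if no genotype consistent with his phenotype could produce a type B child with a type O mother.
Henrik (type O): no genotype consistent with that phenotype can produce a type-B child with a type-O mother.
Ahmed (type A): no genotype consistent with that phenotype can produce a type-B child with a type-O mother.

Henrik, Ahmed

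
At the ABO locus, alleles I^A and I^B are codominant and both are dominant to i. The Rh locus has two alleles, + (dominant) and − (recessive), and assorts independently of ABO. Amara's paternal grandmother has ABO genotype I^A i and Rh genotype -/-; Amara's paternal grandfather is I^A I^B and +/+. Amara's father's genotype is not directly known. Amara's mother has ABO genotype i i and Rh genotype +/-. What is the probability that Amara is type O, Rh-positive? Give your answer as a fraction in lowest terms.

Amara's father's ABO genotype from I^A i × I^A I^B: 1/4 I^A I^A, 1/4 I^A I^B, 1/4 I^A i, 1/4 I^B i.
Crossing each possibility with the mother i i and summing P(type O): 1/4·0 + 1/4·0 + 1/4·1/2 + 1/4·1/2 = 1/4.
Similarly for Rh via the father's Rh distribution: P(Rh+) = 3/4.
Independent loci: 1/4 × 3/4 = 3/16.

3/16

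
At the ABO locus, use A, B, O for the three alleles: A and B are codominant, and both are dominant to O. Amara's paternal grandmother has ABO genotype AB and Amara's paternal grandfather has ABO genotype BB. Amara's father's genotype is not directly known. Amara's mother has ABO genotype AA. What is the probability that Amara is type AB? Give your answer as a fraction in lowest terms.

3/4

Amara's father's ABO genotype from AB × BB: 1/2 AB, 1/2 BB.
Crossing each possibility with the mother AA and summing P(type AB): 1/2·1/2 + 1/2·1 = 3/4.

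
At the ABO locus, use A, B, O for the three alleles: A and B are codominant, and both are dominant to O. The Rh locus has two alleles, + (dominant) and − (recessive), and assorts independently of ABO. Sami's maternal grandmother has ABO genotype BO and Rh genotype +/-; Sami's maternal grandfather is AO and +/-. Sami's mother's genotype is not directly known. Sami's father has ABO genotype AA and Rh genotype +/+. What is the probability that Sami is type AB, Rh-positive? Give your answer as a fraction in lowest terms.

Sami's mother's ABO genotype from BO × AO: 1/4 AB, 1/4 AO, 1/4 BO, 1/4 OO.
Crossing each possibility with the father AA and summing P(type AB): 1/4·1/2 + 1/4·0 + 1/4·1/2 + 1/4·0 = 1/4.
Similarly for Rh via the mother's Rh distribution: P(Rh+) = 1.
Independent loci: 1/4 × 1 = 1/4.

1/4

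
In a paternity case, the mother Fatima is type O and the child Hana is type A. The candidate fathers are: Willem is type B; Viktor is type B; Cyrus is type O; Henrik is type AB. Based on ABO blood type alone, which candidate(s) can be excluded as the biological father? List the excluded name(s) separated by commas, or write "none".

Willem, Viktor, Cyrus

A candidate is excluded only if no genotype consistent with his phenotype could produce a type A child with a type O mother.
Willem (type B): no genotype consistent with that phenotype can produce a type-A child with a type-O mother.
Viktor (type B): no genotype consistent with that phenotype can produce a type-A child with a type-O mother.
Cyrus (type O): no genotype consistent with that phenotype can produce a type-A child with a type-O mother.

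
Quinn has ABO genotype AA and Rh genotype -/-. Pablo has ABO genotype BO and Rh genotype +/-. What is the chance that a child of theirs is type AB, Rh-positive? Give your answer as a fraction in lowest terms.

1/4

ABO cross AA × BO → offspring phenotypes: 1/2 A, 1/2 AB.
Rh cross -/- × +/- → 1/2 Rh+, 1/2 Rh-.
Independent loci: P(type AB, Rh-positive) = 1/2 × 1/2 = 1/4.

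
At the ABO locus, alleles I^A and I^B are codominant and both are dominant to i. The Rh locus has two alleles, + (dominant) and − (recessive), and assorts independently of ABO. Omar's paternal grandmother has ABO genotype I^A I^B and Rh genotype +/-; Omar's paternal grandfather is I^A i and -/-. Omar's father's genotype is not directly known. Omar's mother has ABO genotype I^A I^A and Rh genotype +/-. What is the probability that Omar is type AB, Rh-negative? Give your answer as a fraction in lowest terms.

3/32

Omar's father's ABO genotype from I^A I^B × I^A i: 1/4 I^A I^A, 1/4 I^A I^B, 1/4 I^A i, 1/4 I^B i.
Crossing each possibility with the mother I^A I^A and summing P(type AB): 1/4·0 + 1/4·1/2 + 1/4·0 + 1/4·1/2 = 1/4.
Similarly for Rh via the father's Rh distribution: P(Rh-) = 3/8.
Independent loci: 1/4 × 3/8 = 3/32.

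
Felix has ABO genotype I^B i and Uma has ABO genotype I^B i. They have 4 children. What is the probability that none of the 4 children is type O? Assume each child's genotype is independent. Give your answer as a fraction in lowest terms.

81/256

ABO cross I^B i × I^B i → 1/4 O, 3/4 B.
So P(type O) = 1/4 per child.
P(not type O) = 3/4 for one child; (3/4)^4 = 81/256.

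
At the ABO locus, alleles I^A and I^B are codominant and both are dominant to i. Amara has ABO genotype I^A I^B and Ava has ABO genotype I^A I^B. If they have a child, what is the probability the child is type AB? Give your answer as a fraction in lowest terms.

1/2

ABO cross I^A I^B × I^A I^B → offspring phenotypes: 1/4 A, 1/4 B, 1/2 AB.
So P(type AB) = 1/2.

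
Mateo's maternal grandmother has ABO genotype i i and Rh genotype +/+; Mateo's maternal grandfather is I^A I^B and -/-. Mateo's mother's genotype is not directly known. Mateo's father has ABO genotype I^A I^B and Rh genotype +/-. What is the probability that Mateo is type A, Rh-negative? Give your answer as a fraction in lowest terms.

Mateo's mother's ABO genotype from i i × I^A I^B: 1/2 I^A i, 1/2 I^B i.
Crossing each possibility with the father I^A I^B and summing P(type A): 1/2·1/2 + 1/2·1/4 = 3/8.
Similarly for Rh via the mother's Rh distribution: P(Rh-) = 1/4.
Independent loci: 3/8 × 1/4 = 3/32.

3/32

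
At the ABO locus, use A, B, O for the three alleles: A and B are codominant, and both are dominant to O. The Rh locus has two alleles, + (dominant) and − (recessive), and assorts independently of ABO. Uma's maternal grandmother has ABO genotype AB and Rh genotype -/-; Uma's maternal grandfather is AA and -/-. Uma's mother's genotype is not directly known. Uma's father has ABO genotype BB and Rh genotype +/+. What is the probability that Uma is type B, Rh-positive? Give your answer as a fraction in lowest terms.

1/4

Uma's mother's ABO genotype from AB × AA: 1/2 AA, 1/2 AB.
Crossing each possibility with the father BB and summing P(type B): 1/2·0 + 1/2·1/2 = 1/4.
Similarly for Rh via the mother's Rh distribution: P(Rh+) = 1.
Independent loci: 1/4 × 1 = 1/4.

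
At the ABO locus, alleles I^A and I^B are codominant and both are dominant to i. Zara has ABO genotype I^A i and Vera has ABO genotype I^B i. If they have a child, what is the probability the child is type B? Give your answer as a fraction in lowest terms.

ABO cross I^A i × I^B i → offspring phenotypes: 1/4 O, 1/4 A, 1/4 B, 1/4 AB.
So P(type B) = 1/4.

1/4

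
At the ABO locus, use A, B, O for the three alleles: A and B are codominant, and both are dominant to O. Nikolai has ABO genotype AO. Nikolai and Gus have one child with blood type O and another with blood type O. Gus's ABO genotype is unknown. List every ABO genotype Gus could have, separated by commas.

For each candidate genotype of Gus, check whether crossing it with AO can produce every observed child phenotype.
  AA → possible child types {A} ✗
  AB → possible child types {A, B, AB} ✗
  AO → possible child types {O, A} ✓
  BB → possible child types {B, AB} ✗
  BO → possible child types {O, A, B, AB} ✓
  OO → possible child types {O, A} ✓

AO, BO, OO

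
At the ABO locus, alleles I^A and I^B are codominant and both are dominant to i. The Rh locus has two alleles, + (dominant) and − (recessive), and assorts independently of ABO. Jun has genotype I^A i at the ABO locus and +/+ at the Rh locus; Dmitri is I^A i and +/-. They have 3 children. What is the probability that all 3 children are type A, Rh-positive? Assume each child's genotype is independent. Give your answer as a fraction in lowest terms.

27/64

ABO cross I^A i × I^A i → 1/4 O, 3/4 A.
Rh cross +/+ × +/- → 1 Rh+; so P(type A, Rh-positive) = 3/4 × 1 = 3/4 per child.
All 3 independent: (3/4)^3 = 27/64.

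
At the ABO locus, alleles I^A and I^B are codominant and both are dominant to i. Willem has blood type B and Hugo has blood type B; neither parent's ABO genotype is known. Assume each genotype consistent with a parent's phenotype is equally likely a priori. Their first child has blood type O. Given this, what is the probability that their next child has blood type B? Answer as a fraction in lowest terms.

Possible genotypes: Willem ∈ {I^B I^B, I^B i}; Hugo ∈ {I^B I^B, I^B i}.
Weight each parental genotype pair by prior × P(type-O child):
  I^B i × I^B i: posterior weight 1; P(next child type B) = 3/4.
Weighted sum = 3/4.

3/4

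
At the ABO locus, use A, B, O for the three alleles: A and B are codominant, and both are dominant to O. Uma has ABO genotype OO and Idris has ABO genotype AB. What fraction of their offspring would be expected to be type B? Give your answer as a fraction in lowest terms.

ABO cross OO × AB → offspring phenotypes: 1/2 A, 1/2 B.
So P(type B) = 1/2.

1/2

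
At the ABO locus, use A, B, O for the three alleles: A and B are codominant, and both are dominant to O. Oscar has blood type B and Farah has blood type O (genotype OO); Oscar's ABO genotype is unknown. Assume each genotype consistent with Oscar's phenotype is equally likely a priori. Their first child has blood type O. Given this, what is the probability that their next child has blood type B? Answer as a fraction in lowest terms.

1/2

Possible genotypes: Oscar ∈ {BB, BO}; Farah ∈ {OO}.
Weight each parental genotype pair by prior × P(type-O child):
  BO × OO: posterior weight 1; P(next child type B) = 1/2.
Weighted sum = 1/2.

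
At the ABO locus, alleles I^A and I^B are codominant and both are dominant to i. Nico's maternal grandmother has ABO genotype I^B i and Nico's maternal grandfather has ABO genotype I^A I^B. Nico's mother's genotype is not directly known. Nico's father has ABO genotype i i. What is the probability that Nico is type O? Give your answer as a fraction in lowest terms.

Nico's mother's ABO genotype from I^B i × I^A I^B: 1/4 I^A I^B, 1/4 I^A i, 1/4 I^B I^B, 1/4 I^B i.
Crossing each possibility with the father i i and summing P(type O): 1/4·0 + 1/4·1/2 + 1/4·0 + 1/4·1/2 = 1/4.

1/4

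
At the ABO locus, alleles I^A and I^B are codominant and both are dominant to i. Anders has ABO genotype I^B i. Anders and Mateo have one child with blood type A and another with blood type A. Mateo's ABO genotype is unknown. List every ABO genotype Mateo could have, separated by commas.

For each candidate genotype of Mateo, check whether crossing it with I^B i can produce every observed child phenotype.
  I^A I^A → possible child types {A, AB} ✓
  I^A I^B → possible child types {A, B, AB} ✓
  I^A i → possible child types {O, A, B, AB} ✓
  I^B I^B → possible child types {B} ✗
  I^B i → possible child types {O, B} ✗
  i i → possible child types {O, B} ✗

I^A I^A, I^A I^B, I^A i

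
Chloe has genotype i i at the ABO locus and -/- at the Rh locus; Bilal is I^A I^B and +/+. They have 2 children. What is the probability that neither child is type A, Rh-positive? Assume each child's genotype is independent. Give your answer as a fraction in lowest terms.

1/4

ABO cross i i × I^A I^B → 1/2 A, 1/2 B.
Rh cross -/- × +/+ → 1 Rh+; so P(type A, Rh-positive) = 1/2 × 1 = 1/2 per child.
P(not type A, Rh-positive) = 1/2 for one child; (1/2)^2 = 1/4.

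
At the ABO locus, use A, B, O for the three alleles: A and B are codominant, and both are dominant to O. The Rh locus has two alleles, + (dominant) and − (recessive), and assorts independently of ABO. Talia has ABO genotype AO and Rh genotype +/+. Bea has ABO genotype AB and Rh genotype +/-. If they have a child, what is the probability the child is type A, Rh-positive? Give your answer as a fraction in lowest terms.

1/2

ABO cross AO × AB → offspring phenotypes: 1/2 A, 1/4 B, 1/4 AB.
Rh cross +/+ × +/- → 1 Rh+.
Independent loci: P(type A, Rh-positive) = 1/2 × 1 = 1/2.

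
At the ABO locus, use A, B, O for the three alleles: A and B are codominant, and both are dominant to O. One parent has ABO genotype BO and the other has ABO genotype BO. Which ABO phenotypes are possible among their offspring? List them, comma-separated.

Gametes from BO × BO give offspring ABO genotypes BB, BO, OO, i.e. phenotypes O, B.

O, B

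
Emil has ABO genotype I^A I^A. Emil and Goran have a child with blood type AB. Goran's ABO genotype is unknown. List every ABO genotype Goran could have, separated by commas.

For each candidate genotype of Goran, check whether crossing it with I^A I^A can produce every observed child phenotype.
  I^A I^A → possible child types {A} ✗
  I^A I^B → possible child types {A, AB} ✓
  I^A i → possible child types {A} ✗
  I^B I^B → possible child types {AB} ✓
  I^B i → possible child types {A, AB} ✓
  i i → possible child types {A} ✗

I^A I^B, I^B I^B, I^B i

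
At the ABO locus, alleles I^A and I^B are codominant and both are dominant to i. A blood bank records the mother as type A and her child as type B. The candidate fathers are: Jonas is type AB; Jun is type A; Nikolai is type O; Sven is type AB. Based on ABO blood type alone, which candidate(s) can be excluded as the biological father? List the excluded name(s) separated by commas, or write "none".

A candidate is excluded only if no genotype consistent with his phenotype could produce a type B child with a type A mother.
Jun (type A): no genotype consistent with that phenotype can produce a type-B child with a type-A mother.
Nikolai (type O): no genotype consistent with that phenotype can produce a type-B child with a type-A mother.

Jun, Nikolai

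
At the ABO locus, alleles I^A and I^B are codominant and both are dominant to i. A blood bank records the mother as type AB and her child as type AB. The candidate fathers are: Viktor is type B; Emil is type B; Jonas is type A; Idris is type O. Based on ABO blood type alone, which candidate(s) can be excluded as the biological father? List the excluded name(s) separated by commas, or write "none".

Idris

A candidate is excluded only if no genotype consistent with his phenotype could produce a type AB child with a type AB mother.
Idris (type O): no genotype consistent with that phenotype can produce a type-AB child with a type-AB mother.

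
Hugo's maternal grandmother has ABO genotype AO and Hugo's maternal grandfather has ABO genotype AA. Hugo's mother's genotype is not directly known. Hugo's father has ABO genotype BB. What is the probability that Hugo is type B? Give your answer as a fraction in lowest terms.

Hugo's mother's ABO genotype from AO × AA: 1/2 AA, 1/2 AO.
Crossing each possibility with the father BB and summing P(type B): 1/2·0 + 1/2·1/2 = 1/4.

1/4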